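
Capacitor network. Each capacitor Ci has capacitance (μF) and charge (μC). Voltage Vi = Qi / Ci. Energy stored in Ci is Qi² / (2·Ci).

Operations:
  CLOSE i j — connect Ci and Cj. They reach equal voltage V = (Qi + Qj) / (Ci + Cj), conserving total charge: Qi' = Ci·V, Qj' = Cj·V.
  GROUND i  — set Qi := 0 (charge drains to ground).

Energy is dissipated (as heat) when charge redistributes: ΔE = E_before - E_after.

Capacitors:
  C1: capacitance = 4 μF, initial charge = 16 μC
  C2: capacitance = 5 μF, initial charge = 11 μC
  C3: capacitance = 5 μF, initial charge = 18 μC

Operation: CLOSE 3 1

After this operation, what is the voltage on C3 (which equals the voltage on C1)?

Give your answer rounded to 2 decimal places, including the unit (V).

Answer: 3.78 V

Derivation:
Initial: C1(4μF, Q=16μC, V=4.00V), C2(5μF, Q=11μC, V=2.20V), C3(5μF, Q=18μC, V=3.60V)
Op 1: CLOSE 3-1: Q_total=34.00, C_total=9.00, V=3.78; Q3=18.89, Q1=15.11; dissipated=0.178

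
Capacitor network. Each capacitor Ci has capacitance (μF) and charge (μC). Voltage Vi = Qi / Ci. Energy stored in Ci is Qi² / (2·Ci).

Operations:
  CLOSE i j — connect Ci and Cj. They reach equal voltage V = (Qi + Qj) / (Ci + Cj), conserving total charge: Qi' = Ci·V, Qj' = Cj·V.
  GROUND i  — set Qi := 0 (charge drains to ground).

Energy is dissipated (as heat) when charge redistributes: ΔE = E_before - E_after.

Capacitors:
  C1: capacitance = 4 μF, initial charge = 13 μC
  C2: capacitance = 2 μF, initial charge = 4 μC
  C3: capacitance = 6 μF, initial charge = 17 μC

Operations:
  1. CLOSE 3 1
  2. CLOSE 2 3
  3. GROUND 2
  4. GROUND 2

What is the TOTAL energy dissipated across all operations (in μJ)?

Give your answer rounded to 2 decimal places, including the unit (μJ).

Initial: C1(4μF, Q=13μC, V=3.25V), C2(2μF, Q=4μC, V=2.00V), C3(6μF, Q=17μC, V=2.83V)
Op 1: CLOSE 3-1: Q_total=30.00, C_total=10.00, V=3.00; Q3=18.00, Q1=12.00; dissipated=0.208
Op 2: CLOSE 2-3: Q_total=22.00, C_total=8.00, V=2.75; Q2=5.50, Q3=16.50; dissipated=0.750
Op 3: GROUND 2: Q2=0; energy lost=7.562
Op 4: GROUND 2: Q2=0; energy lost=0.000
Total dissipated: 8.521 μJ

Answer: 8.52 μJ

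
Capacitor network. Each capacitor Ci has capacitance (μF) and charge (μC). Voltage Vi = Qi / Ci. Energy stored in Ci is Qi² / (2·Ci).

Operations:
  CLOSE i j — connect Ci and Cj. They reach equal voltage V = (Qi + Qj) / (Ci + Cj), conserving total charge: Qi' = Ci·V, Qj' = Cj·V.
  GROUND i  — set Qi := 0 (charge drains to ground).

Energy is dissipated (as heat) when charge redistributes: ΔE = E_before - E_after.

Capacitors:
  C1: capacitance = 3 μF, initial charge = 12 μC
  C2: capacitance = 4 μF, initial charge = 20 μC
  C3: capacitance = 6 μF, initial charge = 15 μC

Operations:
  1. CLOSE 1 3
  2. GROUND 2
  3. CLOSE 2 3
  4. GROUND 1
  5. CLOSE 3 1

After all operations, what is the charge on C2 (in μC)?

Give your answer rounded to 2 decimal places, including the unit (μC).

Initial: C1(3μF, Q=12μC, V=4.00V), C2(4μF, Q=20μC, V=5.00V), C3(6μF, Q=15μC, V=2.50V)
Op 1: CLOSE 1-3: Q_total=27.00, C_total=9.00, V=3.00; Q1=9.00, Q3=18.00; dissipated=2.250
Op 2: GROUND 2: Q2=0; energy lost=50.000
Op 3: CLOSE 2-3: Q_total=18.00, C_total=10.00, V=1.80; Q2=7.20, Q3=10.80; dissipated=10.800
Op 4: GROUND 1: Q1=0; energy lost=13.500
Op 5: CLOSE 3-1: Q_total=10.80, C_total=9.00, V=1.20; Q3=7.20, Q1=3.60; dissipated=3.240
Final charges: Q1=3.60, Q2=7.20, Q3=7.20

Answer: 7.20 μC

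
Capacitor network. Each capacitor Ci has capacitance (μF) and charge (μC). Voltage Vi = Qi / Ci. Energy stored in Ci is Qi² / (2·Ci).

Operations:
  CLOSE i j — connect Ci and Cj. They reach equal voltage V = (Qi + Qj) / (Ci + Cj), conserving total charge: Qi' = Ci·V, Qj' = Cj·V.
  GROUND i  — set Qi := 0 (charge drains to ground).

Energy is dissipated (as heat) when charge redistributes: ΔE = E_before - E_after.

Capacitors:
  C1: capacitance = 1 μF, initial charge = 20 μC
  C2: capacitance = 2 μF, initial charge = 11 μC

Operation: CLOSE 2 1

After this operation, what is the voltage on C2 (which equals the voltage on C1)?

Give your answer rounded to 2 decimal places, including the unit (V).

Answer: 10.33 V

Derivation:
Initial: C1(1μF, Q=20μC, V=20.00V), C2(2μF, Q=11μC, V=5.50V)
Op 1: CLOSE 2-1: Q_total=31.00, C_total=3.00, V=10.33; Q2=20.67, Q1=10.33; dissipated=70.083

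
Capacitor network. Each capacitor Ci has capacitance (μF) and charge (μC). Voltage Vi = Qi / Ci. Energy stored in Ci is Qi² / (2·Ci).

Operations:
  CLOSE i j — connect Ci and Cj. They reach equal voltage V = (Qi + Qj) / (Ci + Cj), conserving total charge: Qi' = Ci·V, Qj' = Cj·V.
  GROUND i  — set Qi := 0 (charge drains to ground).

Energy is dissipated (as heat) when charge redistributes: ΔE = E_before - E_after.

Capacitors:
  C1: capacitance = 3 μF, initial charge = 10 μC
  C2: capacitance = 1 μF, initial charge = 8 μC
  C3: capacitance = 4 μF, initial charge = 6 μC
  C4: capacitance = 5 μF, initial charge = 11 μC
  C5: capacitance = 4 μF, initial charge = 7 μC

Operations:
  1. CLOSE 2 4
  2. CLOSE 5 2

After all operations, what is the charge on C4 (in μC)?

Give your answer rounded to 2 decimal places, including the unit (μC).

Answer: 15.83 μC

Derivation:
Initial: C1(3μF, Q=10μC, V=3.33V), C2(1μF, Q=8μC, V=8.00V), C3(4μF, Q=6μC, V=1.50V), C4(5μF, Q=11μC, V=2.20V), C5(4μF, Q=7μC, V=1.75V)
Op 1: CLOSE 2-4: Q_total=19.00, C_total=6.00, V=3.17; Q2=3.17, Q4=15.83; dissipated=14.017
Op 2: CLOSE 5-2: Q_total=10.17, C_total=5.00, V=2.03; Q5=8.13, Q2=2.03; dissipated=0.803
Final charges: Q1=10.00, Q2=2.03, Q3=6.00, Q4=15.83, Q5=8.13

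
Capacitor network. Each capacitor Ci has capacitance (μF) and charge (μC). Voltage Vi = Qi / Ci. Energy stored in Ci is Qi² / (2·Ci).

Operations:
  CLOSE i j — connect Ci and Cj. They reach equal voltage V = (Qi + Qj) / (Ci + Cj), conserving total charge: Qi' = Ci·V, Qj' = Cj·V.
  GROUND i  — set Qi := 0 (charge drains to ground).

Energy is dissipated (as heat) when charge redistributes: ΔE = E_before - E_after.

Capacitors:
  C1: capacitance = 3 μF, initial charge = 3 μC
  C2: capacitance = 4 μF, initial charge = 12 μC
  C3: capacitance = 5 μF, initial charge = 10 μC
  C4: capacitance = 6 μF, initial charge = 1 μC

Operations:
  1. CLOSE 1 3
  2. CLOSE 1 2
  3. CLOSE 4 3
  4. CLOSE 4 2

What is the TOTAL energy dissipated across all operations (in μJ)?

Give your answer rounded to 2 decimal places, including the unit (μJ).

Answer: 8.46 μJ

Derivation:
Initial: C1(3μF, Q=3μC, V=1.00V), C2(4μF, Q=12μC, V=3.00V), C3(5μF, Q=10μC, V=2.00V), C4(6μF, Q=1μC, V=0.17V)
Op 1: CLOSE 1-3: Q_total=13.00, C_total=8.00, V=1.62; Q1=4.88, Q3=8.12; dissipated=0.938
Op 2: CLOSE 1-2: Q_total=16.88, C_total=7.00, V=2.41; Q1=7.23, Q2=9.64; dissipated=1.621
Op 3: CLOSE 4-3: Q_total=9.12, C_total=11.00, V=0.83; Q4=4.98, Q3=4.15; dissipated=2.900
Op 4: CLOSE 4-2: Q_total=14.62, C_total=10.00, V=1.46; Q4=8.77, Q2=5.85; dissipated=3.000
Total dissipated: 8.458 μJ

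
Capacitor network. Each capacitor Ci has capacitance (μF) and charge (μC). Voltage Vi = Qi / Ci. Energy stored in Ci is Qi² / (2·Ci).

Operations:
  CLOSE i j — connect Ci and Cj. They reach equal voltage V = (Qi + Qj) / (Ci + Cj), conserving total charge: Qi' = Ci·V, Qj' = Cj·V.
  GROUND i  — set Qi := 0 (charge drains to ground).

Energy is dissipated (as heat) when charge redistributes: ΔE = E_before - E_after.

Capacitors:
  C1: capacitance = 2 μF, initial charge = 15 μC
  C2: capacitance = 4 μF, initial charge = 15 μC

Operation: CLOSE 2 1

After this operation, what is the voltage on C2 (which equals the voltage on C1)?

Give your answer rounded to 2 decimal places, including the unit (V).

Answer: 5.00 V

Derivation:
Initial: C1(2μF, Q=15μC, V=7.50V), C2(4μF, Q=15μC, V=3.75V)
Op 1: CLOSE 2-1: Q_total=30.00, C_total=6.00, V=5.00; Q2=20.00, Q1=10.00; dissipated=9.375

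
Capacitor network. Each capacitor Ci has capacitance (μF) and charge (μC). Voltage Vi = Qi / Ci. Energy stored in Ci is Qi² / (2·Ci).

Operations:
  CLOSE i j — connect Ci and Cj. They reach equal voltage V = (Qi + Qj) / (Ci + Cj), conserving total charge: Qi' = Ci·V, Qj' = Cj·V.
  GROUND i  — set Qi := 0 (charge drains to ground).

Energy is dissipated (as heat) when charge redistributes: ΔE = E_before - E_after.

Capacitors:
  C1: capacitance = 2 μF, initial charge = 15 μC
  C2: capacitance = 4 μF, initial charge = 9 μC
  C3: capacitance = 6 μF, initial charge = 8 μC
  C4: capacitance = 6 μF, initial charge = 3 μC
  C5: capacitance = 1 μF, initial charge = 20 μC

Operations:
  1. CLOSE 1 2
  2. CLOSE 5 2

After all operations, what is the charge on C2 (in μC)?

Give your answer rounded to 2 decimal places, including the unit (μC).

Answer: 28.80 μC

Derivation:
Initial: C1(2μF, Q=15μC, V=7.50V), C2(4μF, Q=9μC, V=2.25V), C3(6μF, Q=8μC, V=1.33V), C4(6μF, Q=3μC, V=0.50V), C5(1μF, Q=20μC, V=20.00V)
Op 1: CLOSE 1-2: Q_total=24.00, C_total=6.00, V=4.00; Q1=8.00, Q2=16.00; dissipated=18.375
Op 2: CLOSE 5-2: Q_total=36.00, C_total=5.00, V=7.20; Q5=7.20, Q2=28.80; dissipated=102.400
Final charges: Q1=8.00, Q2=28.80, Q3=8.00, Q4=3.00, Q5=7.20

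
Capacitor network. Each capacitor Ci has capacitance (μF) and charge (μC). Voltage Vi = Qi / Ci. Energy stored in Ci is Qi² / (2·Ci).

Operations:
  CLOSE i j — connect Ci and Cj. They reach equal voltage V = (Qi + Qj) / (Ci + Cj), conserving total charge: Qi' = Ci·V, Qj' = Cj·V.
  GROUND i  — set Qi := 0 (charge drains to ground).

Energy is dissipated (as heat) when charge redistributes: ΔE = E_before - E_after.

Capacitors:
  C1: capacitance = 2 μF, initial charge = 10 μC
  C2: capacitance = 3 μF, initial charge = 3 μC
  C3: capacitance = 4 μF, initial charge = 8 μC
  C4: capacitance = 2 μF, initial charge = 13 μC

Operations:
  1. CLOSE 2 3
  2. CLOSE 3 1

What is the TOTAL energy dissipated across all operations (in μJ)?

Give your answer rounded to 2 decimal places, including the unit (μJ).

Initial: C1(2μF, Q=10μC, V=5.00V), C2(3μF, Q=3μC, V=1.00V), C3(4μF, Q=8μC, V=2.00V), C4(2μF, Q=13μC, V=6.50V)
Op 1: CLOSE 2-3: Q_total=11.00, C_total=7.00, V=1.57; Q2=4.71, Q3=6.29; dissipated=0.857
Op 2: CLOSE 3-1: Q_total=16.29, C_total=6.00, V=2.71; Q3=10.86, Q1=5.43; dissipated=7.837
Total dissipated: 8.694 μJ

Answer: 8.69 μJ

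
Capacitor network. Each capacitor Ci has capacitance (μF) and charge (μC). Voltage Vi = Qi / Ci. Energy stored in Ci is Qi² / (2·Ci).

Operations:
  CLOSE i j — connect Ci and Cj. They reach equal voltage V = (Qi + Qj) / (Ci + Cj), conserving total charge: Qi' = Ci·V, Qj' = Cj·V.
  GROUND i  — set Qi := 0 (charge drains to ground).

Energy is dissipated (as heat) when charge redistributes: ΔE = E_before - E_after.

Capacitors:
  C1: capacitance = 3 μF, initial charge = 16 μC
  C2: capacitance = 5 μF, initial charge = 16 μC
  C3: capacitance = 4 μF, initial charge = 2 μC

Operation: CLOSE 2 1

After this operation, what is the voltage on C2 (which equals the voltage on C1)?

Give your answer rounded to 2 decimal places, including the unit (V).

Answer: 4.00 V

Derivation:
Initial: C1(3μF, Q=16μC, V=5.33V), C2(5μF, Q=16μC, V=3.20V), C3(4μF, Q=2μC, V=0.50V)
Op 1: CLOSE 2-1: Q_total=32.00, C_total=8.00, V=4.00; Q2=20.00, Q1=12.00; dissipated=4.267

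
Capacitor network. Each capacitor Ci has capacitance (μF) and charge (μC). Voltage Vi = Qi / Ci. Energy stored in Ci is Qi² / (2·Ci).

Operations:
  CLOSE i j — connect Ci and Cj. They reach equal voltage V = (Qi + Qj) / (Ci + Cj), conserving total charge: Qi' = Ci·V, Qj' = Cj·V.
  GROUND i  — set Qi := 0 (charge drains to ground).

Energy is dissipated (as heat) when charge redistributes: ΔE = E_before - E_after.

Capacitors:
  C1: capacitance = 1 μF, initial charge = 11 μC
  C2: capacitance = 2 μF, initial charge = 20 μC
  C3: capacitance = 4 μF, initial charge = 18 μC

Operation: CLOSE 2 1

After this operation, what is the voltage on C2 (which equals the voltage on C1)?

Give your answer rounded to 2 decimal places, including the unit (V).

Answer: 10.33 V

Derivation:
Initial: C1(1μF, Q=11μC, V=11.00V), C2(2μF, Q=20μC, V=10.00V), C3(4μF, Q=18μC, V=4.50V)
Op 1: CLOSE 2-1: Q_total=31.00, C_total=3.00, V=10.33; Q2=20.67, Q1=10.33; dissipated=0.333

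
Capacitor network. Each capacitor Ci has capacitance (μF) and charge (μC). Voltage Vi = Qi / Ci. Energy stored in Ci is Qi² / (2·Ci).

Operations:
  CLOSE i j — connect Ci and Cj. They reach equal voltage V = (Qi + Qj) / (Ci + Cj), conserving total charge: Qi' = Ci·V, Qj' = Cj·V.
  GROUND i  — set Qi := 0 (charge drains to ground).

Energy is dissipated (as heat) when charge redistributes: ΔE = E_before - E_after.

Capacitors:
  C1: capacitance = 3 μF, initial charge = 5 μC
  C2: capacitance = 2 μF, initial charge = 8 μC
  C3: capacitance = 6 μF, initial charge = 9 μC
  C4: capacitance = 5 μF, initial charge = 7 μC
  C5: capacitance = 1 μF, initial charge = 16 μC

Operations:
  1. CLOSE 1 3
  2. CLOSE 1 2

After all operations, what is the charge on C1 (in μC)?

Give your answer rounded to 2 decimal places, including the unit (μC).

Initial: C1(3μF, Q=5μC, V=1.67V), C2(2μF, Q=8μC, V=4.00V), C3(6μF, Q=9μC, V=1.50V), C4(5μF, Q=7μC, V=1.40V), C5(1μF, Q=16μC, V=16.00V)
Op 1: CLOSE 1-3: Q_total=14.00, C_total=9.00, V=1.56; Q1=4.67, Q3=9.33; dissipated=0.028
Op 2: CLOSE 1-2: Q_total=12.67, C_total=5.00, V=2.53; Q1=7.60, Q2=5.07; dissipated=3.585
Final charges: Q1=7.60, Q2=5.07, Q3=9.33, Q4=7.00, Q5=16.00

Answer: 7.60 μC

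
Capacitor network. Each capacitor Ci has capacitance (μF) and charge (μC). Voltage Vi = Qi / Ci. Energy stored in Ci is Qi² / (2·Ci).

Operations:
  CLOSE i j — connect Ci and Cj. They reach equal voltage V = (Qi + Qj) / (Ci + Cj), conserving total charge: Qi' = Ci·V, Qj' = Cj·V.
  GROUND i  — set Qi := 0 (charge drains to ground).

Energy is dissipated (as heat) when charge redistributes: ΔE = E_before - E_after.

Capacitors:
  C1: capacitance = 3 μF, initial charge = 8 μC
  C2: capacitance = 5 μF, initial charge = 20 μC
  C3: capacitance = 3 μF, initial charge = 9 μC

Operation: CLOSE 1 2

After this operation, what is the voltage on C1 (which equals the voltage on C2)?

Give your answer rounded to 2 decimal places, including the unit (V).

Answer: 3.50 V

Derivation:
Initial: C1(3μF, Q=8μC, V=2.67V), C2(5μF, Q=20μC, V=4.00V), C3(3μF, Q=9μC, V=3.00V)
Op 1: CLOSE 1-2: Q_total=28.00, C_total=8.00, V=3.50; Q1=10.50, Q2=17.50; dissipated=1.667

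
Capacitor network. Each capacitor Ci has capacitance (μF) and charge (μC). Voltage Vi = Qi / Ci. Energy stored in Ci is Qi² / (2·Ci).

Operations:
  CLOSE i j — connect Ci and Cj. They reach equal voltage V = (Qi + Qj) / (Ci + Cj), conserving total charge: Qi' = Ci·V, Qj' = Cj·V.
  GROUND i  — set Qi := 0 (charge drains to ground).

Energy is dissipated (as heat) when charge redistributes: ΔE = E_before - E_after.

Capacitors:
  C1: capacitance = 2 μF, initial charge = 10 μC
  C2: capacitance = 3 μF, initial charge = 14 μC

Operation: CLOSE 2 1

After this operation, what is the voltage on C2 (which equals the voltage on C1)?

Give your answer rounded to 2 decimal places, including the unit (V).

Answer: 4.80 V

Derivation:
Initial: C1(2μF, Q=10μC, V=5.00V), C2(3μF, Q=14μC, V=4.67V)
Op 1: CLOSE 2-1: Q_total=24.00, C_total=5.00, V=4.80; Q2=14.40, Q1=9.60; dissipated=0.067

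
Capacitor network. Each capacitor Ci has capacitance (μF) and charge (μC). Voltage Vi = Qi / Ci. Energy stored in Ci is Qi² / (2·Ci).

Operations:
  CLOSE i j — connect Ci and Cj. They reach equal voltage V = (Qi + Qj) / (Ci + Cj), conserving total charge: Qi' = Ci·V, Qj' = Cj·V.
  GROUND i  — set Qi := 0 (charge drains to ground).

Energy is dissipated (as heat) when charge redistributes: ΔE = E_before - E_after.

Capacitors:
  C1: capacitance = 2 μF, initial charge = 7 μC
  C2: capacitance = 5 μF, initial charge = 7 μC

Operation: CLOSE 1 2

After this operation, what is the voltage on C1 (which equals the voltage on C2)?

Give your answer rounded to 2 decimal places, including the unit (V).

Initial: C1(2μF, Q=7μC, V=3.50V), C2(5μF, Q=7μC, V=1.40V)
Op 1: CLOSE 1-2: Q_total=14.00, C_total=7.00, V=2.00; Q1=4.00, Q2=10.00; dissipated=3.150

Answer: 2.00 V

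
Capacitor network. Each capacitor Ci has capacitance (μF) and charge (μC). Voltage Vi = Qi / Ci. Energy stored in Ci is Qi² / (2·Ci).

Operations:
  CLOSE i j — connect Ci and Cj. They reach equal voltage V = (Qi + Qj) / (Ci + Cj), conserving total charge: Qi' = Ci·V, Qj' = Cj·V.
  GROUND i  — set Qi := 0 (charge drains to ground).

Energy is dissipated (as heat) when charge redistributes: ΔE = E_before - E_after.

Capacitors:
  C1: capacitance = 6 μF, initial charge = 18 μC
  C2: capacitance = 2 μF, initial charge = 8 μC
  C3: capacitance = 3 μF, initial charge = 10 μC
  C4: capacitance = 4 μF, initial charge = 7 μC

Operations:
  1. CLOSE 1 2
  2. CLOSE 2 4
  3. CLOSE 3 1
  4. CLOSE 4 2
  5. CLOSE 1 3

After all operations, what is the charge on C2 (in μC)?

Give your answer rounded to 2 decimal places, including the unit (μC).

Answer: 4.50 μC

Derivation:
Initial: C1(6μF, Q=18μC, V=3.00V), C2(2μF, Q=8μC, V=4.00V), C3(3μF, Q=10μC, V=3.33V), C4(4μF, Q=7μC, V=1.75V)
Op 1: CLOSE 1-2: Q_total=26.00, C_total=8.00, V=3.25; Q1=19.50, Q2=6.50; dissipated=0.750
Op 2: CLOSE 2-4: Q_total=13.50, C_total=6.00, V=2.25; Q2=4.50, Q4=9.00; dissipated=1.500
Op 3: CLOSE 3-1: Q_total=29.50, C_total=9.00, V=3.28; Q3=9.83, Q1=19.67; dissipated=0.007
Op 4: CLOSE 4-2: Q_total=13.50, C_total=6.00, V=2.25; Q4=9.00, Q2=4.50; dissipated=0.000
Op 5: CLOSE 1-3: Q_total=29.50, C_total=9.00, V=3.28; Q1=19.67, Q3=9.83; dissipated=0.000
Final charges: Q1=19.67, Q2=4.50, Q3=9.83, Q4=9.00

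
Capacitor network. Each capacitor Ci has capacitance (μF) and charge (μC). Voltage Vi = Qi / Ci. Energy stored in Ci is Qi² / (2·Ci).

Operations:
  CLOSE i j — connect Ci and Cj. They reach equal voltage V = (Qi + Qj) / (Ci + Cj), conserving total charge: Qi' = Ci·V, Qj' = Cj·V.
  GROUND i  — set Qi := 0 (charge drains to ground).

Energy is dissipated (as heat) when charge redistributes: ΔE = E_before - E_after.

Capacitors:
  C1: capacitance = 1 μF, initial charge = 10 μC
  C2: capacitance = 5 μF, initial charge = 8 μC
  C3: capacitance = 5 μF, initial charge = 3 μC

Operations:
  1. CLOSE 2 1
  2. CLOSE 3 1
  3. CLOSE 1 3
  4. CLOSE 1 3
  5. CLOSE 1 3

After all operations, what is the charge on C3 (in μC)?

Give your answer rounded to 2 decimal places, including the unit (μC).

Answer: 5.00 μC

Derivation:
Initial: C1(1μF, Q=10μC, V=10.00V), C2(5μF, Q=8μC, V=1.60V), C3(5μF, Q=3μC, V=0.60V)
Op 1: CLOSE 2-1: Q_total=18.00, C_total=6.00, V=3.00; Q2=15.00, Q1=3.00; dissipated=29.400
Op 2: CLOSE 3-1: Q_total=6.00, C_total=6.00, V=1.00; Q3=5.00, Q1=1.00; dissipated=2.400
Op 3: CLOSE 1-3: Q_total=6.00, C_total=6.00, V=1.00; Q1=1.00, Q3=5.00; dissipated=0.000
Op 4: CLOSE 1-3: Q_total=6.00, C_total=6.00, V=1.00; Q1=1.00, Q3=5.00; dissipated=0.000
Op 5: CLOSE 1-3: Q_total=6.00, C_total=6.00, V=1.00; Q1=1.00, Q3=5.00; dissipated=0.000
Final charges: Q1=1.00, Q2=15.00, Q3=5.00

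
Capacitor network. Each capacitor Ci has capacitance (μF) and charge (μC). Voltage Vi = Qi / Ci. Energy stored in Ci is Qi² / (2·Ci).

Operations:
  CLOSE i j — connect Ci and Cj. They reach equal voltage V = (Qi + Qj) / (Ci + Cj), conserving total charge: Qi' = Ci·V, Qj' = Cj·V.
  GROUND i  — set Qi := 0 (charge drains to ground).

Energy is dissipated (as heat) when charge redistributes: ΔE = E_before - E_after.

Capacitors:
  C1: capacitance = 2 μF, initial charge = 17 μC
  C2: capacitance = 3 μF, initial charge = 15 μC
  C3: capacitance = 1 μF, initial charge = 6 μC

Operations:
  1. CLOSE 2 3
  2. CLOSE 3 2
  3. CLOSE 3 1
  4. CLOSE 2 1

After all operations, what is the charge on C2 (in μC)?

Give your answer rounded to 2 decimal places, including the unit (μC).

Answer: 18.35 μC

Derivation:
Initial: C1(2μF, Q=17μC, V=8.50V), C2(3μF, Q=15μC, V=5.00V), C3(1μF, Q=6μC, V=6.00V)
Op 1: CLOSE 2-3: Q_total=21.00, C_total=4.00, V=5.25; Q2=15.75, Q3=5.25; dissipated=0.375
Op 2: CLOSE 3-2: Q_total=21.00, C_total=4.00, V=5.25; Q3=5.25, Q2=15.75; dissipated=0.000
Op 3: CLOSE 3-1: Q_total=22.25, C_total=3.00, V=7.42; Q3=7.42, Q1=14.83; dissipated=3.521
Op 4: CLOSE 2-1: Q_total=30.58, C_total=5.00, V=6.12; Q2=18.35, Q1=12.23; dissipated=2.817
Final charges: Q1=12.23, Q2=18.35, Q3=7.42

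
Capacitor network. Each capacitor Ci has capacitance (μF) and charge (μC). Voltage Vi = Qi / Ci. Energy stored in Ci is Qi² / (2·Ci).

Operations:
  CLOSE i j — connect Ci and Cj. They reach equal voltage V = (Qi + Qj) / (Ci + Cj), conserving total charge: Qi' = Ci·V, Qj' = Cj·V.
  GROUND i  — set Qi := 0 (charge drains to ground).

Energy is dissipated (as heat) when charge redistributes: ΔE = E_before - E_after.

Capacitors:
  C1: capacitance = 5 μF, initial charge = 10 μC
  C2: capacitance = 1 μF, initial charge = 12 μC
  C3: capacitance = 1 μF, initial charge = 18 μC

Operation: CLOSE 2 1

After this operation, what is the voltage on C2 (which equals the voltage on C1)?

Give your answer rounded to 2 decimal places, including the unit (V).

Initial: C1(5μF, Q=10μC, V=2.00V), C2(1μF, Q=12μC, V=12.00V), C3(1μF, Q=18μC, V=18.00V)
Op 1: CLOSE 2-1: Q_total=22.00, C_total=6.00, V=3.67; Q2=3.67, Q1=18.33; dissipated=41.667

Answer: 3.67 V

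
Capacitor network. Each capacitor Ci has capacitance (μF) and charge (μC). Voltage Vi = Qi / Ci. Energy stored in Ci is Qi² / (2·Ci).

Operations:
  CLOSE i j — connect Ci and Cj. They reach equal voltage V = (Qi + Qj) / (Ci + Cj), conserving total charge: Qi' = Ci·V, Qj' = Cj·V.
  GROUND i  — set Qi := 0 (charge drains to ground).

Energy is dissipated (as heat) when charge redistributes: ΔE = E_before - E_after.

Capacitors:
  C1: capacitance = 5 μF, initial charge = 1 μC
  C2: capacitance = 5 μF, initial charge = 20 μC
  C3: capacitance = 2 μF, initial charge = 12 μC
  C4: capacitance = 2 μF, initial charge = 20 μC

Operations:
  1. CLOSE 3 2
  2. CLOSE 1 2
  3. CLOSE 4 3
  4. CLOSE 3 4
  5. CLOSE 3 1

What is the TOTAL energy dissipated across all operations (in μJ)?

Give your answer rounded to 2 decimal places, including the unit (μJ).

Answer: 58.63 μJ

Derivation:
Initial: C1(5μF, Q=1μC, V=0.20V), C2(5μF, Q=20μC, V=4.00V), C3(2μF, Q=12μC, V=6.00V), C4(2μF, Q=20μC, V=10.00V)
Op 1: CLOSE 3-2: Q_total=32.00, C_total=7.00, V=4.57; Q3=9.14, Q2=22.86; dissipated=2.857
Op 2: CLOSE 1-2: Q_total=23.86, C_total=10.00, V=2.39; Q1=11.93, Q2=11.93; dissipated=23.887
Op 3: CLOSE 4-3: Q_total=29.14, C_total=4.00, V=7.29; Q4=14.57, Q3=14.57; dissipated=14.735
Op 4: CLOSE 3-4: Q_total=29.14, C_total=4.00, V=7.29; Q3=14.57, Q4=14.57; dissipated=0.000
Op 5: CLOSE 3-1: Q_total=26.50, C_total=7.00, V=3.79; Q3=7.57, Q1=18.93; dissipated=17.150
Total dissipated: 58.629 μJ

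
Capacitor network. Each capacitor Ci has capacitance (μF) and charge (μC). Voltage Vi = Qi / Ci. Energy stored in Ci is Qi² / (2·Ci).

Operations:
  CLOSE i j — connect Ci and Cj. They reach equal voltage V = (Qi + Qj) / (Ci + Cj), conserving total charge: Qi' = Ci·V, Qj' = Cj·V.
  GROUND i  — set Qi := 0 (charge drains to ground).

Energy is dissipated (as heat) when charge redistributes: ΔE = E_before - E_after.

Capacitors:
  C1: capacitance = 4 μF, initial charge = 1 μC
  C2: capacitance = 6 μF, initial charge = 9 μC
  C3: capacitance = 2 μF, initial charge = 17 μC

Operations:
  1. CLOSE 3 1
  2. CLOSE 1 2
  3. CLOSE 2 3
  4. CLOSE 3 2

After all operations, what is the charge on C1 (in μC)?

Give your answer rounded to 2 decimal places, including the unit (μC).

Initial: C1(4μF, Q=1μC, V=0.25V), C2(6μF, Q=9μC, V=1.50V), C3(2μF, Q=17μC, V=8.50V)
Op 1: CLOSE 3-1: Q_total=18.00, C_total=6.00, V=3.00; Q3=6.00, Q1=12.00; dissipated=45.375
Op 2: CLOSE 1-2: Q_total=21.00, C_total=10.00, V=2.10; Q1=8.40, Q2=12.60; dissipated=2.700
Op 3: CLOSE 2-3: Q_total=18.60, C_total=8.00, V=2.33; Q2=13.95, Q3=4.65; dissipated=0.608
Op 4: CLOSE 3-2: Q_total=18.60, C_total=8.00, V=2.33; Q3=4.65, Q2=13.95; dissipated=0.000
Final charges: Q1=8.40, Q2=13.95, Q3=4.65

Answer: 8.40 μC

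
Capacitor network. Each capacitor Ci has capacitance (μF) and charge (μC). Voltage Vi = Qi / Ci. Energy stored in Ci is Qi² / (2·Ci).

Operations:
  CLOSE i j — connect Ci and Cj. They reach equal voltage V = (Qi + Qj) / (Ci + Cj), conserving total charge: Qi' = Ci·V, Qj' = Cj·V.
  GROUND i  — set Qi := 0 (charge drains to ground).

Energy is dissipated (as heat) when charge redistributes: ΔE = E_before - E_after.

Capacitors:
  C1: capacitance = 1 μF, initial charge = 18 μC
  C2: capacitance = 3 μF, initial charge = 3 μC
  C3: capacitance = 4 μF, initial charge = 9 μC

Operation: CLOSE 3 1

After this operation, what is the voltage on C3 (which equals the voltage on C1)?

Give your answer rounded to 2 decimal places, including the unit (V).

Initial: C1(1μF, Q=18μC, V=18.00V), C2(3μF, Q=3μC, V=1.00V), C3(4μF, Q=9μC, V=2.25V)
Op 1: CLOSE 3-1: Q_total=27.00, C_total=5.00, V=5.40; Q3=21.60, Q1=5.40; dissipated=99.225

Answer: 5.40 V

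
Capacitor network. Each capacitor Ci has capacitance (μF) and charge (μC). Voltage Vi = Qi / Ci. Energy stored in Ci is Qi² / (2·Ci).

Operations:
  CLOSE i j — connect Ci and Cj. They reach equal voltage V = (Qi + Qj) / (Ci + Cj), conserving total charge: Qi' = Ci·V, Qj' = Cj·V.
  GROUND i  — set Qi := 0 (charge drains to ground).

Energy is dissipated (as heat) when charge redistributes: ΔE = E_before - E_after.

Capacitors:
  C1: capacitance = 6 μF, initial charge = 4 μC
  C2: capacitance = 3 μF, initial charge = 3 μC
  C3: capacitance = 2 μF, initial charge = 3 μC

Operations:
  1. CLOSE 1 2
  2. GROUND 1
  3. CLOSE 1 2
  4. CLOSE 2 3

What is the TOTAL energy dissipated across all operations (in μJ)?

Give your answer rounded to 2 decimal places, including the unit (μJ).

Answer: 3.45 μJ

Derivation:
Initial: C1(6μF, Q=4μC, V=0.67V), C2(3μF, Q=3μC, V=1.00V), C3(2μF, Q=3μC, V=1.50V)
Op 1: CLOSE 1-2: Q_total=7.00, C_total=9.00, V=0.78; Q1=4.67, Q2=2.33; dissipated=0.111
Op 2: GROUND 1: Q1=0; energy lost=1.815
Op 3: CLOSE 1-2: Q_total=2.33, C_total=9.00, V=0.26; Q1=1.56, Q2=0.78; dissipated=0.605
Op 4: CLOSE 2-3: Q_total=3.78, C_total=5.00, V=0.76; Q2=2.27, Q3=1.51; dissipated=0.924
Total dissipated: 3.455 μJ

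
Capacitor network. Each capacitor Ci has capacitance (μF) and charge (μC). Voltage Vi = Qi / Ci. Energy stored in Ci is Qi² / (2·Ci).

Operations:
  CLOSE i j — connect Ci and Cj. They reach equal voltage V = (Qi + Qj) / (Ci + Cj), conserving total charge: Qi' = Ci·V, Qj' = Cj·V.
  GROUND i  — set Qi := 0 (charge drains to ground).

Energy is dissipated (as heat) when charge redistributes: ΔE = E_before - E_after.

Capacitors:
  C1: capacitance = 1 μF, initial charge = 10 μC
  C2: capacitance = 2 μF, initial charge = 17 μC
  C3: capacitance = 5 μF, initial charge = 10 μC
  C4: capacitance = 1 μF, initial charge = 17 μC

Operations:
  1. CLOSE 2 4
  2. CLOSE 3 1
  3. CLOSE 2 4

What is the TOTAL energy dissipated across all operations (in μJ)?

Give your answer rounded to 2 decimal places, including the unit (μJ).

Answer: 50.75 μJ

Derivation:
Initial: C1(1μF, Q=10μC, V=10.00V), C2(2μF, Q=17μC, V=8.50V), C3(5μF, Q=10μC, V=2.00V), C4(1μF, Q=17μC, V=17.00V)
Op 1: CLOSE 2-4: Q_total=34.00, C_total=3.00, V=11.33; Q2=22.67, Q4=11.33; dissipated=24.083
Op 2: CLOSE 3-1: Q_total=20.00, C_total=6.00, V=3.33; Q3=16.67, Q1=3.33; dissipated=26.667
Op 3: CLOSE 2-4: Q_total=34.00, C_total=3.00, V=11.33; Q2=22.67, Q4=11.33; dissipated=0.000
Total dissipated: 50.750 μJ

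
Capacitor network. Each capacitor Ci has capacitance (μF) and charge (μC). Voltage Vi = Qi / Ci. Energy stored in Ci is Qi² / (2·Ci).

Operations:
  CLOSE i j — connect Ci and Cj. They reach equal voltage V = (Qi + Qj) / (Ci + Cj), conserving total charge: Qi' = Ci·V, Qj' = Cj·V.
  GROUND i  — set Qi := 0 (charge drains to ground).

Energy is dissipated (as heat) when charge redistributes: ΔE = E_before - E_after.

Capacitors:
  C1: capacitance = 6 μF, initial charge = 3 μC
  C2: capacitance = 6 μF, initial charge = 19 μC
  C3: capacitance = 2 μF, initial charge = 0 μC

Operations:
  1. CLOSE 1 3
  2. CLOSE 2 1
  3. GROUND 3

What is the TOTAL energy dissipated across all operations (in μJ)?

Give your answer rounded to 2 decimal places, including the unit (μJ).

Initial: C1(6μF, Q=3μC, V=0.50V), C2(6μF, Q=19μC, V=3.17V), C3(2μF, Q=0μC, V=0.00V)
Op 1: CLOSE 1-3: Q_total=3.00, C_total=8.00, V=0.38; Q1=2.25, Q3=0.75; dissipated=0.188
Op 2: CLOSE 2-1: Q_total=21.25, C_total=12.00, V=1.77; Q2=10.62, Q1=10.62; dissipated=11.690
Op 3: GROUND 3: Q3=0; energy lost=0.141
Total dissipated: 12.018 μJ

Answer: 12.02 μJ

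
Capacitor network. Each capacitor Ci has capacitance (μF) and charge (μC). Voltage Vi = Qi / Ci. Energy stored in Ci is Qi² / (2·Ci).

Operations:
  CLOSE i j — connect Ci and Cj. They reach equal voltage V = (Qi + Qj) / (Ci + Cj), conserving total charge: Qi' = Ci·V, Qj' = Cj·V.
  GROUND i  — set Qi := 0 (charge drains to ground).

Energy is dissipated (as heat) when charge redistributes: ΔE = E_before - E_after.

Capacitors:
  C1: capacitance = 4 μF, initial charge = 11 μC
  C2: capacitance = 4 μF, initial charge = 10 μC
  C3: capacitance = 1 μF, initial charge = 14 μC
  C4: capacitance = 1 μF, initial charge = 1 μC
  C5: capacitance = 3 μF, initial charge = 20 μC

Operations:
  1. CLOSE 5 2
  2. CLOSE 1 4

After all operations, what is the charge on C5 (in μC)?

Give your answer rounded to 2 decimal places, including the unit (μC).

Initial: C1(4μF, Q=11μC, V=2.75V), C2(4μF, Q=10μC, V=2.50V), C3(1μF, Q=14μC, V=14.00V), C4(1μF, Q=1μC, V=1.00V), C5(3μF, Q=20μC, V=6.67V)
Op 1: CLOSE 5-2: Q_total=30.00, C_total=7.00, V=4.29; Q5=12.86, Q2=17.14; dissipated=14.881
Op 2: CLOSE 1-4: Q_total=12.00, C_total=5.00, V=2.40; Q1=9.60, Q4=2.40; dissipated=1.225
Final charges: Q1=9.60, Q2=17.14, Q3=14.00, Q4=2.40, Q5=12.86

Answer: 12.86 μC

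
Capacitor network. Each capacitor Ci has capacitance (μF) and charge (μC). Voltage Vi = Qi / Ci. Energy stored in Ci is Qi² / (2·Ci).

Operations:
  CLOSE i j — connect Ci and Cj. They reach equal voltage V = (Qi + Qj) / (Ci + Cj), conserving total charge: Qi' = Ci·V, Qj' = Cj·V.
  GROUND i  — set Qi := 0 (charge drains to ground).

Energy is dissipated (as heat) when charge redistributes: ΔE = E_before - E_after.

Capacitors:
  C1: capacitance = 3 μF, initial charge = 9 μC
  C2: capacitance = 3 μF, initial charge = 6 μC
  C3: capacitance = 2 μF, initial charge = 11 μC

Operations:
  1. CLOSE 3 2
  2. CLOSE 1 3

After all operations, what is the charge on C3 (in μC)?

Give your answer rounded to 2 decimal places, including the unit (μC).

Answer: 6.32 μC

Derivation:
Initial: C1(3μF, Q=9μC, V=3.00V), C2(3μF, Q=6μC, V=2.00V), C3(2μF, Q=11μC, V=5.50V)
Op 1: CLOSE 3-2: Q_total=17.00, C_total=5.00, V=3.40; Q3=6.80, Q2=10.20; dissipated=7.350
Op 2: CLOSE 1-3: Q_total=15.80, C_total=5.00, V=3.16; Q1=9.48, Q3=6.32; dissipated=0.096
Final charges: Q1=9.48, Q2=10.20, Q3=6.32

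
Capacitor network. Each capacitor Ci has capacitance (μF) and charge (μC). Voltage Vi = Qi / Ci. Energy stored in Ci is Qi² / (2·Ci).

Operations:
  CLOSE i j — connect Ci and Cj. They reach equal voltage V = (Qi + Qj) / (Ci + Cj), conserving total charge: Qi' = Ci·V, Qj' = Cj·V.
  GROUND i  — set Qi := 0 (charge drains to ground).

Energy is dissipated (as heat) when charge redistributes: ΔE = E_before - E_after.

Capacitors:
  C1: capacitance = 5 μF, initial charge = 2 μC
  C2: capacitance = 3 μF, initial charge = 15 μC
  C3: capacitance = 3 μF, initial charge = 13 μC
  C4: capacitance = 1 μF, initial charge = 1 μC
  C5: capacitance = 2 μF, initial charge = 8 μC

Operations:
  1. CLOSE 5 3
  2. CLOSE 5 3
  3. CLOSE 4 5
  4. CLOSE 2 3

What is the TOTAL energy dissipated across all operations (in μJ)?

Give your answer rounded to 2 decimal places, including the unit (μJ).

Initial: C1(5μF, Q=2μC, V=0.40V), C2(3μF, Q=15μC, V=5.00V), C3(3μF, Q=13μC, V=4.33V), C4(1μF, Q=1μC, V=1.00V), C5(2μF, Q=8μC, V=4.00V)
Op 1: CLOSE 5-3: Q_total=21.00, C_total=5.00, V=4.20; Q5=8.40, Q3=12.60; dissipated=0.067
Op 2: CLOSE 5-3: Q_total=21.00, C_total=5.00, V=4.20; Q5=8.40, Q3=12.60; dissipated=0.000
Op 3: CLOSE 4-5: Q_total=9.40, C_total=3.00, V=3.13; Q4=3.13, Q5=6.27; dissipated=3.413
Op 4: CLOSE 2-3: Q_total=27.60, C_total=6.00, V=4.60; Q2=13.80, Q3=13.80; dissipated=0.480
Total dissipated: 3.960 μJ

Answer: 3.96 μJ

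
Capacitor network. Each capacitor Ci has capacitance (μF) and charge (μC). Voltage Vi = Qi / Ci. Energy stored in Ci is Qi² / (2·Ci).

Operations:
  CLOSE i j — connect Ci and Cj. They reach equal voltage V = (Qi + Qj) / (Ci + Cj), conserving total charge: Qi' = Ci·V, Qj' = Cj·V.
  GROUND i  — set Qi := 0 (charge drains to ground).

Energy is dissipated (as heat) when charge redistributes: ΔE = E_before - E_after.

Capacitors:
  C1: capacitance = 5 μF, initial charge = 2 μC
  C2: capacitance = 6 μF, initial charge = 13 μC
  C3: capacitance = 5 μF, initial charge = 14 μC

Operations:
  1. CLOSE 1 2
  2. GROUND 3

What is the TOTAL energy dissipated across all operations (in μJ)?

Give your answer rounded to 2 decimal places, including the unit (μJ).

Initial: C1(5μF, Q=2μC, V=0.40V), C2(6μF, Q=13μC, V=2.17V), C3(5μF, Q=14μC, V=2.80V)
Op 1: CLOSE 1-2: Q_total=15.00, C_total=11.00, V=1.36; Q1=6.82, Q2=8.18; dissipated=4.256
Op 2: GROUND 3: Q3=0; energy lost=19.600
Total dissipated: 23.856 μJ

Answer: 23.86 μJ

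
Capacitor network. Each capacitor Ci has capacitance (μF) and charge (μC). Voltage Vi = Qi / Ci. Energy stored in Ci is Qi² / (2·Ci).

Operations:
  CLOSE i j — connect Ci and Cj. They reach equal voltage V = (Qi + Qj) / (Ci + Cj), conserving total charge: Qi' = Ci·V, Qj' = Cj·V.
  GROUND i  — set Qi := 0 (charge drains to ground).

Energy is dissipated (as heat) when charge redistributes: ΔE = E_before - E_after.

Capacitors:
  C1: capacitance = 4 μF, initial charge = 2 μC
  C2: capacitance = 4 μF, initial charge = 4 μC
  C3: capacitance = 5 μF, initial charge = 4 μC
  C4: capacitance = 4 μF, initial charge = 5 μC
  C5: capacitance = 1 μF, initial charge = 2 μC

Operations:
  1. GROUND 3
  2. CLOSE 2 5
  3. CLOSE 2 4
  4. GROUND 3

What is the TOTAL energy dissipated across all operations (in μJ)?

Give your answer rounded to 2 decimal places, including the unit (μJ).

Initial: C1(4μF, Q=2μC, V=0.50V), C2(4μF, Q=4μC, V=1.00V), C3(5μF, Q=4μC, V=0.80V), C4(4μF, Q=5μC, V=1.25V), C5(1μF, Q=2μC, V=2.00V)
Op 1: GROUND 3: Q3=0; energy lost=1.600
Op 2: CLOSE 2-5: Q_total=6.00, C_total=5.00, V=1.20; Q2=4.80, Q5=1.20; dissipated=0.400
Op 3: CLOSE 2-4: Q_total=9.80, C_total=8.00, V=1.23; Q2=4.90, Q4=4.90; dissipated=0.003
Op 4: GROUND 3: Q3=0; energy lost=0.000
Total dissipated: 2.002 μJ

Answer: 2.00 μJ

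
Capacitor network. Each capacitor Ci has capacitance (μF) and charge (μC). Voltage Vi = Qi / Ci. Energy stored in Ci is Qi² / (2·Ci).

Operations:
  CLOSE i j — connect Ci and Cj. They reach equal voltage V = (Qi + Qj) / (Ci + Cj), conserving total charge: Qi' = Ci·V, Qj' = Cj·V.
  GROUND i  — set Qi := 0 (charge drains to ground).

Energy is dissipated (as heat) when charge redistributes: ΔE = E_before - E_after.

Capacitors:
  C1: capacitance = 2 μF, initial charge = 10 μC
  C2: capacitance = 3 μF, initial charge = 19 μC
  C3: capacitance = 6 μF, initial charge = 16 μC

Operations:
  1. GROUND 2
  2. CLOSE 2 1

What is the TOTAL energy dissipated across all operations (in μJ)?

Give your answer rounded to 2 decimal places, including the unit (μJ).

Initial: C1(2μF, Q=10μC, V=5.00V), C2(3μF, Q=19μC, V=6.33V), C3(6μF, Q=16μC, V=2.67V)
Op 1: GROUND 2: Q2=0; energy lost=60.167
Op 2: CLOSE 2-1: Q_total=10.00, C_total=5.00, V=2.00; Q2=6.00, Q1=4.00; dissipated=15.000
Total dissipated: 75.167 μJ

Answer: 75.17 μJ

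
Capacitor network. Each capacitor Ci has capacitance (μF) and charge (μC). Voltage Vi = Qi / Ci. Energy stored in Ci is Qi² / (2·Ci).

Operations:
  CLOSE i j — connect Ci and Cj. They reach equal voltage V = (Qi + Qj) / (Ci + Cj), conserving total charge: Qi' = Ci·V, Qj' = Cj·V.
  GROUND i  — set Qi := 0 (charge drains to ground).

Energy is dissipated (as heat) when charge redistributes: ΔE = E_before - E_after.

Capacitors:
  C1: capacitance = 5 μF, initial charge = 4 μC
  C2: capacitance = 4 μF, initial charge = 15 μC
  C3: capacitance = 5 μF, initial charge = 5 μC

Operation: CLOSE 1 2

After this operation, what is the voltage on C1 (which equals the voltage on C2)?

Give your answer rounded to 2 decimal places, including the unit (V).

Initial: C1(5μF, Q=4μC, V=0.80V), C2(4μF, Q=15μC, V=3.75V), C3(5μF, Q=5μC, V=1.00V)
Op 1: CLOSE 1-2: Q_total=19.00, C_total=9.00, V=2.11; Q1=10.56, Q2=8.44; dissipated=9.669

Answer: 2.11 V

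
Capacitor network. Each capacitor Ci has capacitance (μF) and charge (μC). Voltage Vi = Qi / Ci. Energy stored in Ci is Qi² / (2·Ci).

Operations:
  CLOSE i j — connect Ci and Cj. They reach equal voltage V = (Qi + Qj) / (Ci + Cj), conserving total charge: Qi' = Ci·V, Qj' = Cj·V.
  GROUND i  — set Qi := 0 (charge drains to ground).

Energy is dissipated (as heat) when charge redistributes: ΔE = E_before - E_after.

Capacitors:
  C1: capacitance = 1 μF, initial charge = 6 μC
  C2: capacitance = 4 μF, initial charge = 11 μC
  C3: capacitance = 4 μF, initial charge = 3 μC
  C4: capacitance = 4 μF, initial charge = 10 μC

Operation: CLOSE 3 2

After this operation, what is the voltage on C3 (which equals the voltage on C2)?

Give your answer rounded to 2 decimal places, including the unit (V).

Initial: C1(1μF, Q=6μC, V=6.00V), C2(4μF, Q=11μC, V=2.75V), C3(4μF, Q=3μC, V=0.75V), C4(4μF, Q=10μC, V=2.50V)
Op 1: CLOSE 3-2: Q_total=14.00, C_total=8.00, V=1.75; Q3=7.00, Q2=7.00; dissipated=4.000

Answer: 1.75 V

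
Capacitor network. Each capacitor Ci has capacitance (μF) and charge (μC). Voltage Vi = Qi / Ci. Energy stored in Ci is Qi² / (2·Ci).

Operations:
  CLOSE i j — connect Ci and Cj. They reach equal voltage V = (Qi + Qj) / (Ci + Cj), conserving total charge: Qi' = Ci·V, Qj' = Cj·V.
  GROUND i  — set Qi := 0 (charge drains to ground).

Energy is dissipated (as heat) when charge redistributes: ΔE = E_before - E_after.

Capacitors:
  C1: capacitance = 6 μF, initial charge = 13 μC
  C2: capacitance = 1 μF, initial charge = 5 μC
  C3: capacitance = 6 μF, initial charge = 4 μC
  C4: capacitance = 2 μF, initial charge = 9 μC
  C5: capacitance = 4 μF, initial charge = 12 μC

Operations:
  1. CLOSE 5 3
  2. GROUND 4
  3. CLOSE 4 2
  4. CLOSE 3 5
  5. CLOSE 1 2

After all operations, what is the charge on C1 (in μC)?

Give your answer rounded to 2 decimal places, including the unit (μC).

Answer: 12.57 μC

Derivation:
Initial: C1(6μF, Q=13μC, V=2.17V), C2(1μF, Q=5μC, V=5.00V), C3(6μF, Q=4μC, V=0.67V), C4(2μF, Q=9μC, V=4.50V), C5(4μF, Q=12μC, V=3.00V)
Op 1: CLOSE 5-3: Q_total=16.00, C_total=10.00, V=1.60; Q5=6.40, Q3=9.60; dissipated=6.533
Op 2: GROUND 4: Q4=0; energy lost=20.250
Op 3: CLOSE 4-2: Q_total=5.00, C_total=3.00, V=1.67; Q4=3.33, Q2=1.67; dissipated=8.333
Op 4: CLOSE 3-5: Q_total=16.00, C_total=10.00, V=1.60; Q3=9.60, Q5=6.40; dissipated=0.000
Op 5: CLOSE 1-2: Q_total=14.67, C_total=7.00, V=2.10; Q1=12.57, Q2=2.10; dissipated=0.107
Final charges: Q1=12.57, Q2=2.10, Q3=9.60, Q4=3.33, Q5=6.40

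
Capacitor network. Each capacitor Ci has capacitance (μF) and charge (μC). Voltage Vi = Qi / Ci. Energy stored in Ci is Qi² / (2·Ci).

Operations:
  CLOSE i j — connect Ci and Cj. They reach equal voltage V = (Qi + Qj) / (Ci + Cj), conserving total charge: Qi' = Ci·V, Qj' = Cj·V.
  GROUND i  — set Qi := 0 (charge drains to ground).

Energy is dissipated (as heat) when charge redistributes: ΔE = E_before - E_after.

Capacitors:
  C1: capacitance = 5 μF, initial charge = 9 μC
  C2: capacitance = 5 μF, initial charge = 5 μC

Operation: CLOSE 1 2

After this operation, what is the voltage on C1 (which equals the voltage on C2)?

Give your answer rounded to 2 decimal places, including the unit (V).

Initial: C1(5μF, Q=9μC, V=1.80V), C2(5μF, Q=5μC, V=1.00V)
Op 1: CLOSE 1-2: Q_total=14.00, C_total=10.00, V=1.40; Q1=7.00, Q2=7.00; dissipated=0.800

Answer: 1.40 V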